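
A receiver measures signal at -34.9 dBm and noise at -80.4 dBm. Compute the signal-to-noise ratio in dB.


SNR = -34.9 - (-80.4) = 45.5 dB

45.5 dB


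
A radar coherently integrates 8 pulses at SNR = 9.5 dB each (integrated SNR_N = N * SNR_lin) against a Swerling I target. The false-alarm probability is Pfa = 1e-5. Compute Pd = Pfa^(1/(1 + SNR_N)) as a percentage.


SNR_lin = 10^(9.5/10) = 8.91251
SNR_N = 8 * 8.91251 = 71.30008
1/(1 + SNR_N) = 1/72.30008 = 0.0138312
Pd = (1e-5)^0.0138312 = 0.85279
Pd = 85.3%

85.3%


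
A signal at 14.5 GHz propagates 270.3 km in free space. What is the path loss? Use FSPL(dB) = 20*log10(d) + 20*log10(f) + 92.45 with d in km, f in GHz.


20*log10(270.3) = 48.64
20*log10(14.5) = 23.23
FSPL = 164.3 dB

164.3 dB


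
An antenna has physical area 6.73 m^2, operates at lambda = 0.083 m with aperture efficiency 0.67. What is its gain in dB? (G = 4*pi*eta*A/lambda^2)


G_linear = 4*pi*0.67*6.73/0.083^2 = 8225.14
G_dB = 10*log10(8225.14) = 39.2 dB

39.2 dB


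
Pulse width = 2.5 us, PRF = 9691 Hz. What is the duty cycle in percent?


DC = 2.5e-6 * 9691 * 100 = 2.42%

2.42%


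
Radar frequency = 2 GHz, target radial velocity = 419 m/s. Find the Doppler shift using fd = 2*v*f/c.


fd = 2 * 419 * 2000000000.0 / 3e8 = 5586.7 Hz

5586.7 Hz


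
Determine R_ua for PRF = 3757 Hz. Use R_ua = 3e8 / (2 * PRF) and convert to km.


R_ua = 3e8 / (2 * 3757) = 39925.5 m = 39.9 km

39.9 km


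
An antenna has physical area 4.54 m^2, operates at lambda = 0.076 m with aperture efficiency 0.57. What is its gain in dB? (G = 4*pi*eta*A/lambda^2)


G_linear = 4*pi*0.57*4.54/0.076^2 = 5630.06
G_dB = 10*log10(5630.06) = 37.5 dB

37.5 dB


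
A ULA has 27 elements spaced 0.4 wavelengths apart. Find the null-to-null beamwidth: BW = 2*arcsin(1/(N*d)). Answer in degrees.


1/(N*d) = 1/(27*0.4) = 0.092593
BW = 2*arcsin(0.092593) = 10.6 degrees

10.6 degrees


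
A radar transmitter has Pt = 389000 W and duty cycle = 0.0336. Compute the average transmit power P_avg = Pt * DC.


P_avg = 389000 * 0.0336 = 13070.4 W

13070.4 W


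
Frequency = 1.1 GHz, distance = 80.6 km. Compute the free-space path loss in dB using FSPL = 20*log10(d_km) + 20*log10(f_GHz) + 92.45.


20*log10(80.6) = 38.13
20*log10(1.1) = 0.83
FSPL = 131.4 dB

131.4 dB


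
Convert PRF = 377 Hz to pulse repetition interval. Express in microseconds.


PRI = 1/377 = 0.0026525199 s = 2652.5 us

2652.5 us


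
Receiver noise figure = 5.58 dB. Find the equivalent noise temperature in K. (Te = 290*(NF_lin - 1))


NF_lin = 10^(5.58/10) = 3.614099
Te = 290 * (3.614099 - 1) = 758.1 K

758.1 K


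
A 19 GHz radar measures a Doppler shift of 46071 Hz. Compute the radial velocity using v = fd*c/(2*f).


v = 46071 * 3e8 / (2 * 19000000000.0) = 363.7 m/s

363.7 m/s


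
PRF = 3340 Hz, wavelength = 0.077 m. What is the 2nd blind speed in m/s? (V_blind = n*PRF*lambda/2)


V_blind = 2 * 3340 * 0.077 / 2 = 257.2 m/s

257.2 m/s


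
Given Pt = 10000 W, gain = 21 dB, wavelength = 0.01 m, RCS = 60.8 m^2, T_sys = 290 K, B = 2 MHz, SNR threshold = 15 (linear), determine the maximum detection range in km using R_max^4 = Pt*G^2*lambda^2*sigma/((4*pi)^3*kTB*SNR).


G_lin = 10^(21/10) = 125.892541
R^4 = 10000 * 125.892541^2 * 0.01^2 * 60.8 / ((4*pi)^3 * 1.38e-23 * 290 * 2000000.0 * 15)
R^4 = 4.0446e15 m^4
R_max = (4.0446e15)^(1/4) = 7974.8 m = 8.0 km

8.0 km


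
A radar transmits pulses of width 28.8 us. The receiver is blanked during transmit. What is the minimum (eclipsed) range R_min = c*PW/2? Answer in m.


R_min = 3e8 * 28.8e-6 / 2 = 4320.0 m

4320.0 m


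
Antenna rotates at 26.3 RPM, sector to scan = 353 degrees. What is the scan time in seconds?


t = 353 / (26.3 * 360) * 60 = 2.24 s

2.24 s


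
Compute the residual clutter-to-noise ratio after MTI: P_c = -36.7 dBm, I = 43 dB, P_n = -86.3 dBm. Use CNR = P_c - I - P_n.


CNR = -36.7 - 43 - (-86.3) = 6.6 dB

6.6 dB


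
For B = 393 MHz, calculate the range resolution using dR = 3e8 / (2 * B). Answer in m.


dR = 3e8 / (2 * 393000000.0) = 0.38 m

0.38 m


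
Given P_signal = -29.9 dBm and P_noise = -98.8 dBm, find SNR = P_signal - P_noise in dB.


SNR = -29.9 - (-98.8) = 68.9 dB

68.9 dB


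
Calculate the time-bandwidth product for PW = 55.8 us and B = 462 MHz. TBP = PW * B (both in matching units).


TBP = 55.8 * 462 = 25779.6

25779.6


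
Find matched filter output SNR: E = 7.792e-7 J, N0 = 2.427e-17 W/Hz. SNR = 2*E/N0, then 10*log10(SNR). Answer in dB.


SNR_lin = 2 * 7.792e-7 / 2.427e-17 = 6.421e10
SNR_dB = 10*log10(6.421e10) = 108.1 dB

108.1 dB


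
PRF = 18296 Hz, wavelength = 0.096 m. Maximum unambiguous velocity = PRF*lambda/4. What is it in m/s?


V_ua = 18296 * 0.096 / 4 = 439.1 m/s

439.1 m/s


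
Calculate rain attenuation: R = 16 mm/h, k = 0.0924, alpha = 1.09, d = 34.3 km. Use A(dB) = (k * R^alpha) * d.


gamma = 0.0924 * 16^1.09 = 1.897417 dB/km
A = 1.897417 * 34.3 = 65.08 dB

65.08 dB


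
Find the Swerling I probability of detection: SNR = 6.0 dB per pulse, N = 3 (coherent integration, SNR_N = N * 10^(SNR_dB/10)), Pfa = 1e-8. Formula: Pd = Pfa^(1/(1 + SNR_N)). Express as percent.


SNR_lin = 10^(6.0/10) = 3.98107
SNR_N = 3 * 3.98107 = 11.94321
1/(1 + SNR_N) = 1/12.94321 = 0.0772606
Pd = (1e-8)^0.0772606 = 0.24094
Pd = 24.1%

24.1%


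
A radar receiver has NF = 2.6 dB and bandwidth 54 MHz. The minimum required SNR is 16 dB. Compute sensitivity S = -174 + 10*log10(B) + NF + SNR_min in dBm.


10*log10(54000000.0) = 77.32
S = -174 + 77.32 + 2.6 + 16 = -78.1 dBm

-78.1 dBm


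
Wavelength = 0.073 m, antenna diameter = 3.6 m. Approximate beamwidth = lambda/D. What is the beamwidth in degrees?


BW_rad = 0.073 / 3.6 = 0.020278
BW_deg = 1.16 degrees

1.16 degrees


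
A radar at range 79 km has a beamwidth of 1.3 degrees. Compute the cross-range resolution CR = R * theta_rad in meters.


BW_rad = 0.02268928
CR = 79000 * 0.02268928 = 1792.5 m

1792.5 m


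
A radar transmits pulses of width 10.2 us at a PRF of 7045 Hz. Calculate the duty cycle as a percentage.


DC = 10.2e-6 * 7045 * 100 = 7.19%

7.19%


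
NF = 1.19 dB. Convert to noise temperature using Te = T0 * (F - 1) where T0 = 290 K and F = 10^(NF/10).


NF_lin = 10^(1.19/10) = 1.315225
Te = 290 * (1.315225 - 1) = 91.4 K

91.4 K


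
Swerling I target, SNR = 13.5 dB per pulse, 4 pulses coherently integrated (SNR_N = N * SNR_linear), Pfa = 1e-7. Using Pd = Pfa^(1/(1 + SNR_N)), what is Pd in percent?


SNR_lin = 10^(13.5/10) = 22.38721
SNR_N = 4 * 22.38721 = 89.54884
1/(1 + SNR_N) = 1/90.54884 = 0.0110438
Pd = (1e-7)^0.0110438 = 0.83694
Pd = 83.7%

83.7%


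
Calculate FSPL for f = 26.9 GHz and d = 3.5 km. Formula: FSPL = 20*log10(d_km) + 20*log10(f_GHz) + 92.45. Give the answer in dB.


20*log10(3.5) = 10.88
20*log10(26.9) = 28.6
FSPL = 131.9 dB

131.9 dB


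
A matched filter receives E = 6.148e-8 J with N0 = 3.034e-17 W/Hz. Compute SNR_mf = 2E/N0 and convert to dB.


SNR_lin = 2 * 6.148e-8 / 3.034e-17 = 4.053e9
SNR_dB = 10*log10(4.053e9) = 96.1 dB

96.1 dB


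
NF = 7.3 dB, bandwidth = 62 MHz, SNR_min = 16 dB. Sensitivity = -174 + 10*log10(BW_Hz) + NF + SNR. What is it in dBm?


10*log10(62000000.0) = 77.92
S = -174 + 77.92 + 7.3 + 16 = -72.8 dBm

-72.8 dBm


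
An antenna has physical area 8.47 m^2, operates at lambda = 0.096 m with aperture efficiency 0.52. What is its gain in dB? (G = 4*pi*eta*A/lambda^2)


G_linear = 4*pi*0.52*8.47/0.096^2 = 6005.57
G_dB = 10*log10(6005.57) = 37.8 dB

37.8 dB


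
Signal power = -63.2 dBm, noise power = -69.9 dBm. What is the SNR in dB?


SNR = -63.2 - (-69.9) = 6.7 dB

6.7 dB


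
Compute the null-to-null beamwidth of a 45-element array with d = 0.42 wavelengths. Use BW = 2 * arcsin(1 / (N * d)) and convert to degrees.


1/(N*d) = 1/(45*0.42) = 0.05291
BW = 2*arcsin(0.05291) = 6.1 degrees

6.1 degrees


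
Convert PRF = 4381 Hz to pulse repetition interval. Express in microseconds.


PRI = 1/4381 = 0.0002282584 s = 228.3 us

228.3 us


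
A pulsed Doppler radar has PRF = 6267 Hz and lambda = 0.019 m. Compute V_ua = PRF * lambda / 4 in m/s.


V_ua = 6267 * 0.019 / 4 = 29.8 m/s

29.8 m/s


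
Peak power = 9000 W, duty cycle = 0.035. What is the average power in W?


P_avg = 9000 * 0.035 = 315.0 W

315.0 W


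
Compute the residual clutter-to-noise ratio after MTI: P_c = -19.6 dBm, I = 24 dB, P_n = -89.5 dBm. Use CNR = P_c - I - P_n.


CNR = -19.6 - 24 - (-89.5) = 45.9 dB

45.9 dB


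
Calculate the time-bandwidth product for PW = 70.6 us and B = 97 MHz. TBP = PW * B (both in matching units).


TBP = 70.6 * 97 = 6848.2

6848.2


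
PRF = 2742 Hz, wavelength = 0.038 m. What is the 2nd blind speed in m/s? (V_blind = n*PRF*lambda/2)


V_blind = 2 * 2742 * 0.038 / 2 = 104.2 m/s

104.2 m/s


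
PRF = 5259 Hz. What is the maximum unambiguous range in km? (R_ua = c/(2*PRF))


R_ua = 3e8 / (2 * 5259) = 28522.5 m = 28.5 km

28.5 km


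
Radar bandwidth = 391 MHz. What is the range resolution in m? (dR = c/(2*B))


dR = 3e8 / (2 * 391000000.0) = 0.38 m

0.38 m


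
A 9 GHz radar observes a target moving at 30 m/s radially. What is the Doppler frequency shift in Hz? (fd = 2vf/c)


fd = 2 * 30 * 9000000000.0 / 3e8 = 1800.0 Hz

1800.0 Hz


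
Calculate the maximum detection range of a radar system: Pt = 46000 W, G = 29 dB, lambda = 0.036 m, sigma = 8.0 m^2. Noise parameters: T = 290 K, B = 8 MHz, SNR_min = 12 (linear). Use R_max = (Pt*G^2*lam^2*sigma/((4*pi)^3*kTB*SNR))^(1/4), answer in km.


G_lin = 10^(29/10) = 794.328235
R^4 = 46000 * 794.328235^2 * 0.036^2 * 8.0 / ((4*pi)^3 * 1.38e-23 * 290 * 8000000.0 * 12)
R^4 = 3.94707e17 m^4
R_max = (3.94707e17)^(1/4) = 25065.1 m = 25.1 km

25.1 km


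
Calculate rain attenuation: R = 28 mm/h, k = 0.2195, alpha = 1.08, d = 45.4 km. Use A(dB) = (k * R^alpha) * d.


gamma = 0.2195 * 28^1.08 = 8.023525 dB/km
A = 8.023525 * 45.4 = 364.27 dB

364.27 dB


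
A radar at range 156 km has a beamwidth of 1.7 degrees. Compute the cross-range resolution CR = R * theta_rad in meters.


BW_rad = 0.029670597
CR = 156000 * 0.029670597 = 4628.6 m

4628.6 m


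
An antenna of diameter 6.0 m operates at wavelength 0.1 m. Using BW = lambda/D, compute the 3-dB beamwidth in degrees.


BW_rad = 0.1 / 6.0 = 0.016667
BW_deg = 0.95 degrees

0.95 degrees


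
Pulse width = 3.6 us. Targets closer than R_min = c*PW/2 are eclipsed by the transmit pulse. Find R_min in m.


R_min = 3e8 * 3.6e-6 / 2 = 540.0 m

540.0 m


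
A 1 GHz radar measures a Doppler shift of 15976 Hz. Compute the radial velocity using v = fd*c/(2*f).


v = 15976 * 3e8 / (2 * 1000000000.0) = 2396.4 m/s

2396.4 m/s


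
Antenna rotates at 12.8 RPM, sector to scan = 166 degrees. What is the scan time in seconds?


t = 166 / (12.8 * 360) * 60 = 2.16 s

2.16 s


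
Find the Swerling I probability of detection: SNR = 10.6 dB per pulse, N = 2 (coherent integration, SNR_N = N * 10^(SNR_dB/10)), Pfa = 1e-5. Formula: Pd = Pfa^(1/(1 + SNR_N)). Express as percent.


SNR_lin = 10^(10.6/10) = 11.48154
SNR_N = 2 * 11.48154 = 22.96308
1/(1 + SNR_N) = 1/23.96308 = 0.0417309
Pd = (1e-5)^0.0417309 = 0.61851
Pd = 61.9%

61.9%


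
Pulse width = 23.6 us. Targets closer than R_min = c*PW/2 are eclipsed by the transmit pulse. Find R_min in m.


R_min = 3e8 * 23.6e-6 / 2 = 3540.0 m

3540.0 m


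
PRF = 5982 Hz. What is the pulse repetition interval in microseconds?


PRI = 1/5982 = 0.0001671682 s = 167.2 us

167.2 us


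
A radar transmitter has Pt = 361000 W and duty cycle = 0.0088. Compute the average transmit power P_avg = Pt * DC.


P_avg = 361000 * 0.0088 = 3176.8 W

3176.8 W


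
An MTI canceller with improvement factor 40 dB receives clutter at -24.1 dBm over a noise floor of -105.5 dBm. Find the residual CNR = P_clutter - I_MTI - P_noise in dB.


CNR = -24.1 - 40 - (-105.5) = 41.4 dB

41.4 dB


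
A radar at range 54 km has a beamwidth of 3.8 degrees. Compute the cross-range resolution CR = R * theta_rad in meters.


BW_rad = 0.066322512
CR = 54000 * 0.066322512 = 3581.4 m

3581.4 m


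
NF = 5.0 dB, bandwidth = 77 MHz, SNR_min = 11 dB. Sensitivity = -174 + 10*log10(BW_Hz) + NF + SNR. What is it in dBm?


10*log10(77000000.0) = 78.86
S = -174 + 78.86 + 5.0 + 11 = -79.1 dBm

-79.1 dBm


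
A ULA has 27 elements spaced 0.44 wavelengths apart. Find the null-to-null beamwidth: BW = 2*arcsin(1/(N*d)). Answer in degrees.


1/(N*d) = 1/(27*0.44) = 0.084175
BW = 2*arcsin(0.084175) = 9.7 degrees

9.7 degrees


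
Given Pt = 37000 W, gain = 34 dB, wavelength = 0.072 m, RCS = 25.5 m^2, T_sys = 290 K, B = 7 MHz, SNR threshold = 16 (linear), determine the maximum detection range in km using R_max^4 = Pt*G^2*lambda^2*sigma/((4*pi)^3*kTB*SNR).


G_lin = 10^(34/10) = 2511.886432
R^4 = 37000 * 2511.886432^2 * 0.072^2 * 25.5 / ((4*pi)^3 * 1.38e-23 * 290 * 7000000.0 * 16)
R^4 = 3.46962e19 m^4
R_max = (3.46962e19)^(1/4) = 76748.6 m = 76.7 km

76.7 km


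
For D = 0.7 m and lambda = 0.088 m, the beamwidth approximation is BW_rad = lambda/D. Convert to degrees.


BW_rad = 0.088 / 0.7 = 0.125714
BW_deg = 7.2 degrees

7.2 degrees


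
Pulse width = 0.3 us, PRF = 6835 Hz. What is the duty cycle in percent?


DC = 0.3e-6 * 6835 * 100 = 0.21%

0.21%


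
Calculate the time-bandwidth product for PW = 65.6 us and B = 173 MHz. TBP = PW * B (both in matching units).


TBP = 65.6 * 173 = 11348.8

11348.8


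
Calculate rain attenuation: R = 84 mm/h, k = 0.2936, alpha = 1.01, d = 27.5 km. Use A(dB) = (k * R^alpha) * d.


gamma = 0.2936 * 84^1.01 = 25.779716 dB/km
A = 25.779716 * 27.5 = 708.94 dB

708.94 dB


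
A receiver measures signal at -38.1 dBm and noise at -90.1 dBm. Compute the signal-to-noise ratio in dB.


SNR = -38.1 - (-90.1) = 52.0 dB

52.0 dB


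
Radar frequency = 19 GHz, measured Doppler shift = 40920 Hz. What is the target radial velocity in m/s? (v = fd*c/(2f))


v = 40920 * 3e8 / (2 * 19000000000.0) = 323.1 m/s

323.1 m/s


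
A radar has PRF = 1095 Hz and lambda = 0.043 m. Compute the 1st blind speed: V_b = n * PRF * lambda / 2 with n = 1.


V_blind = 1 * 1095 * 0.043 / 2 = 23.5 m/s

23.5 m/s


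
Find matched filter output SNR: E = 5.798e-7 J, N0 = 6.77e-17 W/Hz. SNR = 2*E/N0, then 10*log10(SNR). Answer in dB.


SNR_lin = 2 * 5.798e-7 / 6.77e-17 = 1.713e10
SNR_dB = 10*log10(1.713e10) = 102.3 dB

102.3 dB


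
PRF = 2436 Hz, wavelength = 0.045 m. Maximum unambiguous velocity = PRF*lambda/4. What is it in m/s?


V_ua = 2436 * 0.045 / 4 = 27.4 m/s

27.4 m/s


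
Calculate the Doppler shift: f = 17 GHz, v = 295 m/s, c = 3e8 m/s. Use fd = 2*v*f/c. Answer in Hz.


fd = 2 * 295 * 17000000000.0 / 3e8 = 33433.3 Hz

33433.3 Hz


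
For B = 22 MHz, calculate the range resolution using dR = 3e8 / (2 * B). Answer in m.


dR = 3e8 / (2 * 22000000.0) = 6.82 m

6.82 m


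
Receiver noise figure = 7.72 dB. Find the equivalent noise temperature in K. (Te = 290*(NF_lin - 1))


NF_lin = 10^(7.72/10) = 5.915616
Te = 290 * (5.915616 - 1) = 1425.5 K

1425.5 K


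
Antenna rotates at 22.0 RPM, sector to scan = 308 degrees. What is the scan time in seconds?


t = 308 / (22.0 * 360) * 60 = 2.33 s

2.33 s


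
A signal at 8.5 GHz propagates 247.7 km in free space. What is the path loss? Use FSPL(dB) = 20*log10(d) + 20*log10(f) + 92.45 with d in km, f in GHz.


20*log10(247.7) = 47.88
20*log10(8.5) = 18.59
FSPL = 158.9 dB

158.9 dB


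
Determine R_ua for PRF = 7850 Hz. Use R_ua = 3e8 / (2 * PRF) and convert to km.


R_ua = 3e8 / (2 * 7850) = 19108.3 m = 19.1 km

19.1 km


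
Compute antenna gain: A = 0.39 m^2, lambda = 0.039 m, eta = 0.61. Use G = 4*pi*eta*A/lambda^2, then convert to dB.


G_linear = 4*pi*0.61*0.39/0.039^2 = 1965.51
G_dB = 10*log10(1965.51) = 32.9 dB

32.9 dB


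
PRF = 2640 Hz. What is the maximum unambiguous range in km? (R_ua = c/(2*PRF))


R_ua = 3e8 / (2 * 2640) = 56818.2 m = 56.8 km

56.8 km


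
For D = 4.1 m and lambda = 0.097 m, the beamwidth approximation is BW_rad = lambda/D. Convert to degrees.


BW_rad = 0.097 / 4.1 = 0.023659
BW_deg = 1.36 degrees

1.36 degrees


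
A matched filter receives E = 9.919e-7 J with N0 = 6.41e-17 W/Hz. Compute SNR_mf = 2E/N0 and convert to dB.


SNR_lin = 2 * 9.919e-7 / 6.41e-17 = 3.095e10
SNR_dB = 10*log10(3.095e10) = 104.9 dB

104.9 dB


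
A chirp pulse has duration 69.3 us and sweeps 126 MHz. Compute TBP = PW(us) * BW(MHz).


TBP = 69.3 * 126 = 8731.8

8731.8


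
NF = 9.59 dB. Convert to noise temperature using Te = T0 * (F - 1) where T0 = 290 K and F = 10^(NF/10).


NF_lin = 10^(9.59/10) = 9.099133
Te = 290 * (9.099133 - 1) = 2348.7 K

2348.7 K


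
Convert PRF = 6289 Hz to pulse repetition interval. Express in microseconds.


PRI = 1/6289 = 0.0001590078 s = 159.0 us

159.0 us


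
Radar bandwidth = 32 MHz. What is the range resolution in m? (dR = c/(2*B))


dR = 3e8 / (2 * 32000000.0) = 4.69 m

4.69 m


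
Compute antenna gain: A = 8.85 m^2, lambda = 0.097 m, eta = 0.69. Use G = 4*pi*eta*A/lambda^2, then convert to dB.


G_linear = 4*pi*0.69*8.85/0.097^2 = 8155.65
G_dB = 10*log10(8155.65) = 39.1 dB

39.1 dB


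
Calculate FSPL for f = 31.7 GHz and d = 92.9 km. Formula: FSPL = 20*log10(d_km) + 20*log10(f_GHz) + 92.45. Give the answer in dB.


20*log10(92.9) = 39.36
20*log10(31.7) = 30.02
FSPL = 161.8 dB

161.8 dB


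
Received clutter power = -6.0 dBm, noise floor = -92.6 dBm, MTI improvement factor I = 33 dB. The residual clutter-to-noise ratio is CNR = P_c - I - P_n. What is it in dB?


CNR = -6.0 - 33 - (-92.6) = 53.6 dB

53.6 dB


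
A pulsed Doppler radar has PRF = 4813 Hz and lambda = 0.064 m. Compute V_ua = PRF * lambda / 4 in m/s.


V_ua = 4813 * 0.064 / 4 = 77.0 m/s

77.0 m/s


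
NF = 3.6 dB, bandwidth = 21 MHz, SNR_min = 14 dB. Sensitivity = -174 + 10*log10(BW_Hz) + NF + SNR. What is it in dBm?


10*log10(21000000.0) = 73.22
S = -174 + 73.22 + 3.6 + 14 = -83.2 dBm

-83.2 dBm


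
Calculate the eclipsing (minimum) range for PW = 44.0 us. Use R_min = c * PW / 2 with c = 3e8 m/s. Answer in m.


R_min = 3e8 * 44.0e-6 / 2 = 6600.0 m

6600.0 m


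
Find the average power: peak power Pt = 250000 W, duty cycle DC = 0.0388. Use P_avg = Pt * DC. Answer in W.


P_avg = 250000 * 0.0388 = 9700.0 W

9700.0 W


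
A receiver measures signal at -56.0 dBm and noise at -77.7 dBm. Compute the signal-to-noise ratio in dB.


SNR = -56.0 - (-77.7) = 21.7 dB

21.7 dB


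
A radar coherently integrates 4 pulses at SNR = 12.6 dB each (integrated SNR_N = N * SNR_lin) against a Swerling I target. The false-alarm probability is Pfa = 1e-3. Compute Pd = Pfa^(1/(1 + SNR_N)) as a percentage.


SNR_lin = 10^(12.6/10) = 18.19701
SNR_N = 4 * 18.19701 = 72.78804
1/(1 + SNR_N) = 1/73.78804 = 0.0135523
Pd = (1e-3)^0.0135523 = 0.91063
Pd = 91.1%

91.1%


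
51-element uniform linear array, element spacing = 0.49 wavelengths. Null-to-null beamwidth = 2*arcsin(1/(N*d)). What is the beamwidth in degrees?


1/(N*d) = 1/(51*0.49) = 0.040016
BW = 2*arcsin(0.040016) = 4.6 degrees

4.6 degrees


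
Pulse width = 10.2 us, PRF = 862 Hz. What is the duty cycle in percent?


DC = 10.2e-6 * 862 * 100 = 0.88%

0.88%


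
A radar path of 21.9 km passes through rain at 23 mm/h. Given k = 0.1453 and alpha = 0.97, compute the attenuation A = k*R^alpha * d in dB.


gamma = 0.1453 * 23^0.97 = 3.041877 dB/km
A = 3.041877 * 21.9 = 66.62 dB

66.62 dB


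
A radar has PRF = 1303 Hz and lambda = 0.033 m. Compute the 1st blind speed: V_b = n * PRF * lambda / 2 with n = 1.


V_blind = 1 * 1303 * 0.033 / 2 = 21.5 m/s

21.5 m/s


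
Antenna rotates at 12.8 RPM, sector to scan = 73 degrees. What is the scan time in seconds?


t = 73 / (12.8 * 360) * 60 = 0.95 s

0.95 s


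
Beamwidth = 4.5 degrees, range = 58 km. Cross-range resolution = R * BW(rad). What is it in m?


BW_rad = 0.078539816
CR = 58000 * 0.078539816 = 4555.3 m

4555.3 m


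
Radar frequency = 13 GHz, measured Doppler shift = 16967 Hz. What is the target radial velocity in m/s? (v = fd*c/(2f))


v = 16967 * 3e8 / (2 * 13000000000.0) = 195.8 m/s

195.8 m/s


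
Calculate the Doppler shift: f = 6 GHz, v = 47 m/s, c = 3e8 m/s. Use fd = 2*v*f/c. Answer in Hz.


fd = 2 * 47 * 6000000000.0 / 3e8 = 1880.0 Hz

1880.0 Hz


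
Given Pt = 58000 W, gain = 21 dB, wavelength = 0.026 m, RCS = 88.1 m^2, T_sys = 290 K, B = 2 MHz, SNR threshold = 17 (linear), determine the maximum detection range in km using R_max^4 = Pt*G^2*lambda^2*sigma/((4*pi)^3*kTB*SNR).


G_lin = 10^(21/10) = 125.892541
R^4 = 58000 * 125.892541^2 * 0.026^2 * 88.1 / ((4*pi)^3 * 1.38e-23 * 290 * 2000000.0 * 17)
R^4 = 2.02752e17 m^4
R_max = (2.02752e17)^(1/4) = 21219.8 m = 21.2 km

21.2 km


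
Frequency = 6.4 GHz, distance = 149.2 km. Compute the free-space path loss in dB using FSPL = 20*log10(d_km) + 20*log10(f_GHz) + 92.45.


20*log10(149.2) = 43.48
20*log10(6.4) = 16.12
FSPL = 152.0 dB

152.0 dB


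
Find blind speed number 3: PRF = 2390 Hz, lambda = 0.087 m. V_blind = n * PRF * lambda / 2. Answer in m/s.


V_blind = 3 * 2390 * 0.087 / 2 = 311.9 m/s

311.9 m/s


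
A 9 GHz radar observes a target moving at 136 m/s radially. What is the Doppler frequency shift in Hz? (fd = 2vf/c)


fd = 2 * 136 * 9000000000.0 / 3e8 = 8160.0 Hz

8160.0 Hz


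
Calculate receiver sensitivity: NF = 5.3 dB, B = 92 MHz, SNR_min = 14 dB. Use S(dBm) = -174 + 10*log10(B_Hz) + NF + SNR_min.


10*log10(92000000.0) = 79.64
S = -174 + 79.64 + 5.3 + 14 = -75.1 dBm

-75.1 dBm


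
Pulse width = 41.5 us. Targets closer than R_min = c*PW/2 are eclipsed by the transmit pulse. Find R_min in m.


R_min = 3e8 * 41.5e-6 / 2 = 6225.0 m

6225.0 m


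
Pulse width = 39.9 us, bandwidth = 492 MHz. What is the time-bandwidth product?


TBP = 39.9 * 492 = 19630.8

19630.8


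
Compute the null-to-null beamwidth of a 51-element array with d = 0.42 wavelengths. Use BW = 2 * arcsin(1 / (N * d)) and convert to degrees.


1/(N*d) = 1/(51*0.42) = 0.046685
BW = 2*arcsin(0.046685) = 5.4 degrees

5.4 degrees


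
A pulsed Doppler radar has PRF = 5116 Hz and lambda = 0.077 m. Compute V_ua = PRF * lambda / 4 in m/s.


V_ua = 5116 * 0.077 / 4 = 98.5 m/s

98.5 m/s


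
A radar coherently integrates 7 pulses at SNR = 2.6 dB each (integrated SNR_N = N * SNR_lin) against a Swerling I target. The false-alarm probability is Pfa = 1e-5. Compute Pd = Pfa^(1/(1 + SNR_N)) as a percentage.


SNR_lin = 10^(2.6/10) = 1.8197
SNR_N = 7 * 1.8197 = 12.7379
1/(1 + SNR_N) = 1/13.7379 = 0.0727913
Pd = (1e-5)^0.0727913 = 0.43256
Pd = 43.3%

43.3%


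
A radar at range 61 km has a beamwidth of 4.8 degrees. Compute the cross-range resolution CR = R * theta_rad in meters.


BW_rad = 0.083775804
CR = 61000 * 0.083775804 = 5110.3 m

5110.3 m


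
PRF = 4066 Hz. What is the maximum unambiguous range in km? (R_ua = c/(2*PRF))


R_ua = 3e8 / (2 * 4066) = 36891.3 m = 36.9 km

36.9 km


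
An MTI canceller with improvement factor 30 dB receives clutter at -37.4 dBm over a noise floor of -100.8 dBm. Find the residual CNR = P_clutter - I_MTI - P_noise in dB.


CNR = -37.4 - 30 - (-100.8) = 33.4 dB

33.4 dB


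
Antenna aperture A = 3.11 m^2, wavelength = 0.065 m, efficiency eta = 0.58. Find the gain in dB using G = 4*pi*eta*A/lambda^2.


G_linear = 4*pi*0.58*3.11/0.065^2 = 5365.02
G_dB = 10*log10(5365.02) = 37.3 dB

37.3 dB


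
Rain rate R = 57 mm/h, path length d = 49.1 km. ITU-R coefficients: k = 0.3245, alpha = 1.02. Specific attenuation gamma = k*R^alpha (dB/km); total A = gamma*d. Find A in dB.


gamma = 0.3245 * 57^1.02 = 20.054279 dB/km
A = 20.054279 * 49.1 = 984.67 dB

984.67 dB


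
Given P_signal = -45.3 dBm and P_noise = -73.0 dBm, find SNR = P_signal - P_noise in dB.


SNR = -45.3 - (-73.0) = 27.7 dB

27.7 dB


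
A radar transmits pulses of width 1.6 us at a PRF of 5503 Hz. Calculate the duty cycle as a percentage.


DC = 1.6e-6 * 5503 * 100 = 0.88%

0.88%


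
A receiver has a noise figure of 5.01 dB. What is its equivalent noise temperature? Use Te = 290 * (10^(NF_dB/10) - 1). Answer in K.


NF_lin = 10^(5.01/10) = 3.169567
Te = 290 * (3.169567 - 1) = 629.2 K

629.2 K


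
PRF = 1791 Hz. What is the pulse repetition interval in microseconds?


PRI = 1/1791 = 0.0005583473 s = 558.3 us

558.3 us


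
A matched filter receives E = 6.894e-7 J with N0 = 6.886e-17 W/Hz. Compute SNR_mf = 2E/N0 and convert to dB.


SNR_lin = 2 * 6.894e-7 / 6.886e-17 = 2.002e10
SNR_dB = 10*log10(2.002e10) = 103.0 dB

103.0 dB


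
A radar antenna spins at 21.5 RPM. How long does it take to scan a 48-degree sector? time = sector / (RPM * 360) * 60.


t = 48 / (21.5 * 360) * 60 = 0.37 s

0.37 s


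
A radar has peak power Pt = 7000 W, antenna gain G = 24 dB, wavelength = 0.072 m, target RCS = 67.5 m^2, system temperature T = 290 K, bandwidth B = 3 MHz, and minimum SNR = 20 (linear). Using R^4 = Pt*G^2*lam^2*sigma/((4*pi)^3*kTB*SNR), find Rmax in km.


G_lin = 10^(24/10) = 251.188643
R^4 = 7000 * 251.188643^2 * 0.072^2 * 67.5 / ((4*pi)^3 * 1.38e-23 * 290 * 3000000.0 * 20)
R^4 = 3.24346e17 m^4
R_max = (3.24346e17)^(1/4) = 23864.5 m = 23.9 km

23.9 km


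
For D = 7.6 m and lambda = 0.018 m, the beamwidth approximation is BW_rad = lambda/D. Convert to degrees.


BW_rad = 0.018 / 7.6 = 0.002368
BW_deg = 0.14 degrees

0.14 degrees


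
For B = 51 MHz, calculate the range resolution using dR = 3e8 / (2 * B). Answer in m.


dR = 3e8 / (2 * 51000000.0) = 2.94 m

2.94 m


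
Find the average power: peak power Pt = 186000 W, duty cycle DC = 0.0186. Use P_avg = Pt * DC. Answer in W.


P_avg = 186000 * 0.0186 = 3459.6 W

3459.6 W


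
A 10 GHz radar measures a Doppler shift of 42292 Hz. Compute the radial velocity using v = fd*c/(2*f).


v = 42292 * 3e8 / (2 * 10000000000.0) = 634.4 m/s

634.4 m/s


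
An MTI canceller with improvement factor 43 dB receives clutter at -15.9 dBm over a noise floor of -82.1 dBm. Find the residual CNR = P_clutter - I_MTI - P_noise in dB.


CNR = -15.9 - 43 - (-82.1) = 23.2 dB

23.2 dB


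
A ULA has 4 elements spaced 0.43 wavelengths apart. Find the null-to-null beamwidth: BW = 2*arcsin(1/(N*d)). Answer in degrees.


1/(N*d) = 1/(4*0.43) = 0.581395
BW = 2*arcsin(0.581395) = 71.1 degrees

71.1 degrees


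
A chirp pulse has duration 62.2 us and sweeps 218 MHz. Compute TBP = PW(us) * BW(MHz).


TBP = 62.2 * 218 = 13559.6

13559.6


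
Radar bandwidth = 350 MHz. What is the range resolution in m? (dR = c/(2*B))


dR = 3e8 / (2 * 350000000.0) = 0.43 m

0.43 m


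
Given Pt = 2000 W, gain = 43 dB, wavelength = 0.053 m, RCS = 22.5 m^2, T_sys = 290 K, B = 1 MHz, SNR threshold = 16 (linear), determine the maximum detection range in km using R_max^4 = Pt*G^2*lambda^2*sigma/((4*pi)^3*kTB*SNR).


G_lin = 10^(43/10) = 19952.62315
R^4 = 2000 * 19952.62315^2 * 0.053^2 * 22.5 / ((4*pi)^3 * 1.38e-23 * 290 * 1000000.0 * 16)
R^4 = 3.96039e20 m^4
R_max = (3.96039e20)^(1/4) = 141069.9 m = 141.1 km

141.1 km


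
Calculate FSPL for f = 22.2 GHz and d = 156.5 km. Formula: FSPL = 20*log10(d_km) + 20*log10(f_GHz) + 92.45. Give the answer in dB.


20*log10(156.5) = 43.89
20*log10(22.2) = 26.93
FSPL = 163.3 dB

163.3 dB


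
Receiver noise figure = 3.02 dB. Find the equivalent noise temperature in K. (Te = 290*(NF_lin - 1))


NF_lin = 10^(3.02/10) = 2.004472
Te = 290 * (2.004472 - 1) = 291.3 K

291.3 K


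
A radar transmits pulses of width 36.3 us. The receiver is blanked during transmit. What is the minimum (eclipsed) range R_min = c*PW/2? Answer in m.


R_min = 3e8 * 36.3e-6 / 2 = 5445.0 m

5445.0 m


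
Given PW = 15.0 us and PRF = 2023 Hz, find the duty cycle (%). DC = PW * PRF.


DC = 15.0e-6 * 2023 * 100 = 3.03%

3.03%


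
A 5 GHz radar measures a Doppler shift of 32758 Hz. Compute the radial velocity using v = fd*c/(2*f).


v = 32758 * 3e8 / (2 * 5000000000.0) = 982.7 m/s

982.7 m/s


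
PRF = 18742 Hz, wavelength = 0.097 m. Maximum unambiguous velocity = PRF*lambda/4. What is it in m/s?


V_ua = 18742 * 0.097 / 4 = 454.5 m/s

454.5 m/s


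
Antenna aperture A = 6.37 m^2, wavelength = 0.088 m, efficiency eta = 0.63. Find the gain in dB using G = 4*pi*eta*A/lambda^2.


G_linear = 4*pi*0.63*6.37/0.088^2 = 6512.15
G_dB = 10*log10(6512.15) = 38.1 dB

38.1 dB


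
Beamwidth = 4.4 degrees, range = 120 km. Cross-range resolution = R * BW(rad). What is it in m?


BW_rad = 0.076794487
CR = 120000 * 0.076794487 = 9215.3 m

9215.3 m


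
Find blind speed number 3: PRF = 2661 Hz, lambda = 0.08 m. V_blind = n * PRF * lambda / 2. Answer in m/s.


V_blind = 3 * 2661 * 0.08 / 2 = 319.3 m/s

319.3 m/s


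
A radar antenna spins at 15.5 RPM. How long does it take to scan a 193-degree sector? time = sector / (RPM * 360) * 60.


t = 193 / (15.5 * 360) * 60 = 2.08 s

2.08 s


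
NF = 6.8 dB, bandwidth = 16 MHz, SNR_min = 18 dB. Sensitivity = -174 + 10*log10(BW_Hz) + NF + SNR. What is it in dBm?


10*log10(16000000.0) = 72.04
S = -174 + 72.04 + 6.8 + 18 = -77.2 dBm

-77.2 dBm


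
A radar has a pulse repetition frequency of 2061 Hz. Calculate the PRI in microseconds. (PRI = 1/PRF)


PRI = 1/2061 = 0.0004852014 s = 485.2 us

485.2 us


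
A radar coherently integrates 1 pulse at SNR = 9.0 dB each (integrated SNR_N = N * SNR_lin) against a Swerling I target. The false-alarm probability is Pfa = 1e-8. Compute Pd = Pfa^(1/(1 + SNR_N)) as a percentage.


SNR_lin = 10^(9.0/10) = 7.94328
SNR_N = 1 * 7.94328 = 7.94328
1/(1 + SNR_N) = 1/8.94328 = 0.1118158
Pd = (1e-8)^0.1118158 = 0.12749
Pd = 12.7%

12.7%


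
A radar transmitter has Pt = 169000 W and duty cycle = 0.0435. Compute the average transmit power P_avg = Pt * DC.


P_avg = 169000 * 0.0435 = 7351.5 W

7351.5 W


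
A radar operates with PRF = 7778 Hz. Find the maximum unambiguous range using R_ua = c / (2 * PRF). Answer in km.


R_ua = 3e8 / (2 * 7778) = 19285.2 m = 19.3 km

19.3 km


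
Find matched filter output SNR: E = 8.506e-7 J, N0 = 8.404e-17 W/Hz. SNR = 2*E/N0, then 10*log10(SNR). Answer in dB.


SNR_lin = 2 * 8.506e-7 / 8.404e-17 = 2.024e10
SNR_dB = 10*log10(2.024e10) = 103.1 dB

103.1 dB


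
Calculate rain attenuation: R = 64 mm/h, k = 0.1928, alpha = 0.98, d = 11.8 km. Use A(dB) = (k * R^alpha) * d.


gamma = 0.1928 * 64^0.98 = 11.354379 dB/km
A = 11.354379 * 11.8 = 133.98 dB

133.98 dB


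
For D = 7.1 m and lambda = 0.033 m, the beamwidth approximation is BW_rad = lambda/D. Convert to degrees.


BW_rad = 0.033 / 7.1 = 0.004648
BW_deg = 0.27 degrees

0.27 degrees


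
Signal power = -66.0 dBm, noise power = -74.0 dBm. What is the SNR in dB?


SNR = -66.0 - (-74.0) = 8.0 dB

8.0 dB


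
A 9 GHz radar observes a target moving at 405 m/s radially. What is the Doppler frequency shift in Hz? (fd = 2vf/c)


fd = 2 * 405 * 9000000000.0 / 3e8 = 24300.0 Hz

24300.0 Hz


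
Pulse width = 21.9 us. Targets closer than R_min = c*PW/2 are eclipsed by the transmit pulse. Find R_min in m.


R_min = 3e8 * 21.9e-6 / 2 = 3285.0 m

3285.0 m


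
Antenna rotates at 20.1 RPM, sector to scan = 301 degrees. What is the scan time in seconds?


t = 301 / (20.1 * 360) * 60 = 2.5 s

2.5 s


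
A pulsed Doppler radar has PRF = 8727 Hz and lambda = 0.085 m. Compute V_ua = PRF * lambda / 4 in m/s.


V_ua = 8727 * 0.085 / 4 = 185.4 m/s

185.4 m/s


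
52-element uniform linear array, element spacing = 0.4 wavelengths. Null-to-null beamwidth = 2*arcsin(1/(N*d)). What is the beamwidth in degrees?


1/(N*d) = 1/(52*0.4) = 0.048077
BW = 2*arcsin(0.048077) = 5.5 degrees

5.5 degrees


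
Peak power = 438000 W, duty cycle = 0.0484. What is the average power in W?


P_avg = 438000 * 0.0484 = 21199.2 W

21199.2 W


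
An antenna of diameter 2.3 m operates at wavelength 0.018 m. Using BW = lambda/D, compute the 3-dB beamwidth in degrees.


BW_rad = 0.018 / 2.3 = 0.007826
BW_deg = 0.45 degrees

0.45 degrees


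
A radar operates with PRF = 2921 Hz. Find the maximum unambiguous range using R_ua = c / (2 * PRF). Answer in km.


R_ua = 3e8 / (2 * 2921) = 51352.3 m = 51.4 km

51.4 km


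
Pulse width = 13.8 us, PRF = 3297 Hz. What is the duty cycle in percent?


DC = 13.8e-6 * 3297 * 100 = 4.55%

4.55%


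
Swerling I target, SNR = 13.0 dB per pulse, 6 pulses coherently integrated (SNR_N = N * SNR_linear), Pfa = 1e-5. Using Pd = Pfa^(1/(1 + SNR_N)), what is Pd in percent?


SNR_lin = 10^(13.0/10) = 19.95262
SNR_N = 6 * 19.95262 = 119.71572
1/(1 + SNR_N) = 1/120.71572 = 0.0082839
Pd = (1e-5)^0.0082839 = 0.90903
Pd = 90.9%

90.9%


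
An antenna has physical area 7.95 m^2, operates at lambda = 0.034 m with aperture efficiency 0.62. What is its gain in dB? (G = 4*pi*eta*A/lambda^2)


G_linear = 4*pi*0.62*7.95/0.034^2 = 53581.0
G_dB = 10*log10(53581.0) = 47.3 dB

47.3 dB


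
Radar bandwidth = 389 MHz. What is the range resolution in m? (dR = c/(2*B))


dR = 3e8 / (2 * 389000000.0) = 0.39 m

0.39 m


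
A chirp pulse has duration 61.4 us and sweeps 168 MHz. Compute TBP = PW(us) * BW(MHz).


TBP = 61.4 * 168 = 10315.2

10315.2


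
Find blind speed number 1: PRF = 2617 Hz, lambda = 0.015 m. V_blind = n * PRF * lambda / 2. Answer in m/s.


V_blind = 1 * 2617 * 0.015 / 2 = 19.6 m/s

19.6 m/s


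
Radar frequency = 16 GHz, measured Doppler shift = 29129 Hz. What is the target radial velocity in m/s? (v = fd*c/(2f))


v = 29129 * 3e8 / (2 * 16000000000.0) = 273.1 m/s

273.1 m/s


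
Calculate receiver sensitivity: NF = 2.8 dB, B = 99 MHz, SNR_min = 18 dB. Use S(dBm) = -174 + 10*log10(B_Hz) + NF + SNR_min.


10*log10(99000000.0) = 79.96
S = -174 + 79.96 + 2.8 + 18 = -73.2 dBm

-73.2 dBm


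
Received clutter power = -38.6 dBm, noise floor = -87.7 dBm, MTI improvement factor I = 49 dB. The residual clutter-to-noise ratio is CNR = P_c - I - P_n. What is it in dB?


CNR = -38.6 - 49 - (-87.7) = 0.1 dB

0.1 dB


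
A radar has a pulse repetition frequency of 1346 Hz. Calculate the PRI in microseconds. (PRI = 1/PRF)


PRI = 1/1346 = 0.0007429421 s = 742.9 us

742.9 us


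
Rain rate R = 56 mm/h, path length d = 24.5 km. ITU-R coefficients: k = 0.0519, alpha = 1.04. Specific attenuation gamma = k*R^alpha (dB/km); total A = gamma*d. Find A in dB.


gamma = 0.0519 * 56^1.04 = 3.414152 dB/km
A = 3.414152 * 24.5 = 83.65 dB

83.65 dB


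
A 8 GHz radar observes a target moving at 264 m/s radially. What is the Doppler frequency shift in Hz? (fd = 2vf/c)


fd = 2 * 264 * 8000000000.0 / 3e8 = 14080.0 Hz

14080.0 Hz


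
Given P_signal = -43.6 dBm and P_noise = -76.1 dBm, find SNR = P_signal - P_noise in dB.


SNR = -43.6 - (-76.1) = 32.5 dB

32.5 dB


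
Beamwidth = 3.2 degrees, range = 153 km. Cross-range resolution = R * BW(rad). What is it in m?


BW_rad = 0.055850536
CR = 153000 * 0.055850536 = 8545.1 m

8545.1 m


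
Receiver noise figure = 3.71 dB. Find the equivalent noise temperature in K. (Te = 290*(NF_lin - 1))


NF_lin = 10^(3.71/10) = 2.349633
Te = 290 * (2.349633 - 1) = 391.4 K

391.4 K


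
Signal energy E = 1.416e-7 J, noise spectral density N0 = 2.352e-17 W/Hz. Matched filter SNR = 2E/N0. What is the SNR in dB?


SNR_lin = 2 * 1.416e-7 / 2.352e-17 = 1.204e10
SNR_dB = 10*log10(1.204e10) = 100.8 dB

100.8 dB


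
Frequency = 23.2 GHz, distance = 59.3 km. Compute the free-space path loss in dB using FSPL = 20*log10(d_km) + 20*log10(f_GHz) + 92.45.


20*log10(59.3) = 35.46
20*log10(23.2) = 27.31
FSPL = 155.2 dB

155.2 dB


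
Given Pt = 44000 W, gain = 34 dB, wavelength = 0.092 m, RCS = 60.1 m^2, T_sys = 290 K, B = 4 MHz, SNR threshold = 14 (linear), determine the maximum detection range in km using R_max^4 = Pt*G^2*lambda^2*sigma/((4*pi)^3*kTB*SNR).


G_lin = 10^(34/10) = 2511.886432
R^4 = 44000 * 2511.886432^2 * 0.092^2 * 60.1 / ((4*pi)^3 * 1.38e-23 * 290 * 4000000.0 * 14)
R^4 = 3.17547e20 m^4
R_max = (3.17547e20)^(1/4) = 133491.0 m = 133.5 km

133.5 km


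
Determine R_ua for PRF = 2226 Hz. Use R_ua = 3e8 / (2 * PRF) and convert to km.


R_ua = 3e8 / (2 * 2226) = 67385.4 m = 67.4 km

67.4 km


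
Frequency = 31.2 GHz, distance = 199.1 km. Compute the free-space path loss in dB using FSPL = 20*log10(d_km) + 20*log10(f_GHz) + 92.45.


20*log10(199.1) = 45.98
20*log10(31.2) = 29.88
FSPL = 168.3 dB

168.3 dB


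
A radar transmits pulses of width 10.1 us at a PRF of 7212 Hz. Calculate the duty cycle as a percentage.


DC = 10.1e-6 * 7212 * 100 = 7.28%

7.28%


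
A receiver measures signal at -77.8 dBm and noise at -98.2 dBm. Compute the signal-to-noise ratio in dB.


SNR = -77.8 - (-98.2) = 20.4 dB

20.4 dB


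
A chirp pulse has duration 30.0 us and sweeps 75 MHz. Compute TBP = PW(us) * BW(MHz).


TBP = 30.0 * 75 = 2250.0

2250.0


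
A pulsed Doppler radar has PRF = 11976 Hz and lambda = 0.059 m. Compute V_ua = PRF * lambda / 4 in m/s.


V_ua = 11976 * 0.059 / 4 = 176.6 m/s

176.6 m/s


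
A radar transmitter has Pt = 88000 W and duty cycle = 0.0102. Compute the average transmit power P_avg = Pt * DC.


P_avg = 88000 * 0.0102 = 897.6 W

897.6 W


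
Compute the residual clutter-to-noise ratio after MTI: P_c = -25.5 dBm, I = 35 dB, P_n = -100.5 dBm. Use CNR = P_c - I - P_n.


CNR = -25.5 - 35 - (-100.5) = 40.0 dB

40.0 dB


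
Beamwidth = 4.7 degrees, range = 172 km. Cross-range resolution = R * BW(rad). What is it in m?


BW_rad = 0.082030475
CR = 172000 * 0.082030475 = 14109.2 m

14109.2 m


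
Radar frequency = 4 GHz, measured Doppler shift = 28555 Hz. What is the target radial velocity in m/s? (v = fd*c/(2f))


v = 28555 * 3e8 / (2 * 4000000000.0) = 1070.8 m/s

1070.8 m/s


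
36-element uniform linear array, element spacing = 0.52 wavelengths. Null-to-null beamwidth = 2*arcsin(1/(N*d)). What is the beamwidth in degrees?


1/(N*d) = 1/(36*0.52) = 0.053419
BW = 2*arcsin(0.053419) = 6.1 degrees

6.1 degrees


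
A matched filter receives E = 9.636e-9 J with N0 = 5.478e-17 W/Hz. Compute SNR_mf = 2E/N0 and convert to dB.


SNR_lin = 2 * 9.636e-9 / 5.478e-17 = 3.518e8
SNR_dB = 10*log10(3.518e8) = 85.5 dB

85.5 dB


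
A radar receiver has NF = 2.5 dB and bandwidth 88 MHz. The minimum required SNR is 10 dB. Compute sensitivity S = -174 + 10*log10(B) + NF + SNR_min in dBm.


10*log10(88000000.0) = 79.44
S = -174 + 79.44 + 2.5 + 10 = -82.1 dBm

-82.1 dBm


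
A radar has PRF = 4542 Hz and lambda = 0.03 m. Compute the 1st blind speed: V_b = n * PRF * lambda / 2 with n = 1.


V_blind = 1 * 4542 * 0.03 / 2 = 68.1 m/s

68.1 m/s


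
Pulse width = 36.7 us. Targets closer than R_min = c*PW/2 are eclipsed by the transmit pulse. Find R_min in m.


R_min = 3e8 * 36.7e-6 / 2 = 5505.0 m

5505.0 m


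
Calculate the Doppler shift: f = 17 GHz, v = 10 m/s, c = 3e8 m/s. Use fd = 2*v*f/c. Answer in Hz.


fd = 2 * 10 * 17000000000.0 / 3e8 = 1133.3 Hz

1133.3 Hz


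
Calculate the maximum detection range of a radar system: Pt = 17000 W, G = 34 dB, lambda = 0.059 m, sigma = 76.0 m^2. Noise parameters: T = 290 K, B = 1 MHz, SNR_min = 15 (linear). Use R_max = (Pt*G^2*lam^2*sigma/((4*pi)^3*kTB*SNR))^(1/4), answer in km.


G_lin = 10^(34/10) = 2511.886432
R^4 = 17000 * 2511.886432^2 * 0.059^2 * 76.0 / ((4*pi)^3 * 1.38e-23 * 290 * 1000000.0 * 15)
R^4 = 2.38215e20 m^4
R_max = (2.38215e20)^(1/4) = 124234.5 m = 124.2 km

124.2 km
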